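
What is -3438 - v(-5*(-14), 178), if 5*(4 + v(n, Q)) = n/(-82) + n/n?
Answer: -703976/205 ≈ -3434.0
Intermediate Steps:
v(n, Q) = -19/5 - n/410 (v(n, Q) = -4 + (n/(-82) + n/n)/5 = -4 + (n*(-1/82) + 1)/5 = -4 + (-n/82 + 1)/5 = -4 + (1 - n/82)/5 = -4 + (⅕ - n/410) = -19/5 - n/410)
-3438 - v(-5*(-14), 178) = -3438 - (-19/5 - (-1)*(-14)/82) = -3438 - (-19/5 - 1/410*70) = -3438 - (-19/5 - 7/41) = -3438 - 1*(-814/205) = -3438 + 814/205 = -703976/205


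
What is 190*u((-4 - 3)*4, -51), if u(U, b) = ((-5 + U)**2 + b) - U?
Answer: 202540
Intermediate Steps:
u(U, b) = b + (-5 + U)**2 - U (u(U, b) = (b + (-5 + U)**2) - U = b + (-5 + U)**2 - U)
190*u((-4 - 3)*4, -51) = 190*(-51 + (-5 + (-4 - 3)*4)**2 - (-4 - 3)*4) = 190*(-51 + (-5 - 7*4)**2 - (-7)*4) = 190*(-51 + (-5 - 28)**2 - 1*(-28)) = 190*(-51 + (-33)**2 + 28) = 190*(-51 + 1089 + 28) = 190*1066 = 202540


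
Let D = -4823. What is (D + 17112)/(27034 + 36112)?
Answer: 12289/63146 ≈ 0.19461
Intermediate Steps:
(D + 17112)/(27034 + 36112) = (-4823 + 17112)/(27034 + 36112) = 12289/63146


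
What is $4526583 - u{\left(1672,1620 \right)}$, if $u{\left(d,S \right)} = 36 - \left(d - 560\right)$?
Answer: $4527659$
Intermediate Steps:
$u{\left(d,S \right)} = 596 - d$ ($u{\left(d,S \right)} = 36 - \left(d - 560\right) = 36 - \left(-560 + d\right) = 596 - d$)
$4526583 - u{\left(1672,1620 \right)} = 4526583 - \left(596 - 1672\right) = 4526583 - -1076 = 4526583 + 1076 = 4527659$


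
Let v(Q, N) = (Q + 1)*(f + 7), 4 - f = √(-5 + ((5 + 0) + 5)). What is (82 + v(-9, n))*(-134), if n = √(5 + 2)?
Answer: 804 - 1072*√5 ≈ -1593.1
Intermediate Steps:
f = 4 - √5 (f = 4 - √(-5 + ((5 + 0) + 5)) = 4 - √(-5 + (5 + 5)) = 4 - √(-5 + 10) = 4 - √5 ≈ 1.7639)
n = √7 ≈ 2.6458
v(Q, N) = (1 + Q)*(11 - √5) (v(Q, N) = (Q + 1)*((4 - √5) + 7) = (1 + Q)*(11 - √5))
(82 + v(-9, n))*(-134) = (82 + (11 - √5 + 11*(-9) - 1*(-9)*√5))*(-134) = (82 + (11 - √5 - 99 + 9*√5))*(-134) = (82 + (-88 + 8*√5))*(-134) = (-6 + 8*√5)*(-134) = 804 - 1072*√5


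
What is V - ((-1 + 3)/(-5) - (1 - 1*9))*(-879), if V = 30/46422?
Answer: 258431299/38685 ≈ 6680.4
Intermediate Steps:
V = 5/7737 (V = 30*(1/46422) = 5/7737 ≈ 0.00064625)
V - ((-1 + 3)/(-5) - (1 - 1*9))*(-879) = 5/7737 - ((-1 + 3)/(-5) - (1 - 1*9))*(-879) = 5/7737 - (-1/5*2 - (1 - 9))*(-879) = 5/7737 - (-2/5 - 1*(-8))*(-879) = 5/7737 - (-2/5 + 8)*(-879) = 5/7737 - 38*(-879)/5 = 5/7737 - 1*(-33402/5) = 5/7737 + 33402/5 = 258431299/38685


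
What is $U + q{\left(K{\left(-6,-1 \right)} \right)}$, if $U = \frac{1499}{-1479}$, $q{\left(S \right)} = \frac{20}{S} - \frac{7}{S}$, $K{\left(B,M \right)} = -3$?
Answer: $- \frac{2636}{493} \approx -5.3469$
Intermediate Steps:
$q{\left(S \right)} = \frac{13}{S}$
$U = - \frac{1499}{1479}$ ($U = 1499 \left(- \frac{1}{1479}\right) = - \frac{1499}{1479} \approx -1.0135$)
$U + q{\left(K{\left(-6,-1 \right)} \right)} = - \frac{1499}{1479} + \frac{13}{-3} = - \frac{1499}{1479} + 13 \left(- \frac{1}{3}\right) = - \frac{1499}{1479} - \frac{13}{3} = - \frac{2636}{493}$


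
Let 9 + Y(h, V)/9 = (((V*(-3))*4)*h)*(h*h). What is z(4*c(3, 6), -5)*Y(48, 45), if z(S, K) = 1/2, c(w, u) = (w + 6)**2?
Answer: -537477201/2 ≈ -2.6874e+8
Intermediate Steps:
Y(h, V) = -81 - 108*V*h**3 (Y(h, V) = -81 + 9*((((V*(-3))*4)*h)*(h*h)) = -81 + 9*(((-3*V*4)*h)*h**2) = -81 + 9*(((-12*V)*h)*h**2) = -81 + 9*((-12*V*h)*h**2) = -81 + 9*(-12*V*h**3) = -81 - 108*V*h**3)
c(w, u) = (6 + w)**2
z(S, K) = 1/2
z(4*c(3, 6), -5)*Y(48, 45) = (-81 - 108*45*48**3)/2 = (-81 - 108*45*110592)/2 = (-81 - 537477120)/2 = (1/2)*(-537477201) = -537477201/2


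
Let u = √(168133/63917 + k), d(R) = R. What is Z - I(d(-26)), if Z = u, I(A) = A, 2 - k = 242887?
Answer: 26 + 2*I*√5062589165499/9131 ≈ 26.0 + 492.83*I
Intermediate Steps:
k = -242885 (k = 2 - 1*242887 = 2 - 242887 = -242885)
u = 2*I*√5062589165499/9131 (u = √(168133/63917 - 242885) = √(168133*(1/63917) - 242885) = √(24019/9131 - 242885) = √(-2217758916/9131) = 2*I*√5062589165499/9131 ≈ 492.83*I)
Z = 2*I*√5062589165499/9131 ≈ 492.83*I
Z - I(d(-26)) = 2*I*√5062589165499/9131 - 1*(-26) = 2*I*√5062589165499/9131 + 26 = 26 + 2*I*√5062589165499/9131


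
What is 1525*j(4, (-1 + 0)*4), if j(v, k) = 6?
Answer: 9150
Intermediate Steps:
1525*j(4, (-1 + 0)*4) = 1525*6 = 9150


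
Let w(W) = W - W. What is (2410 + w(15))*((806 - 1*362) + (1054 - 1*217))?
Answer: 3087210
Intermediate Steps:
w(W) = 0
(2410 + w(15))*((806 - 1*362) + (1054 - 1*217)) = (2410 + 0)*((806 - 1*362) + (1054 - 1*217)) = 2410*((806 - 362) + (1054 - 217)) = 2410*(444 + 837) = 2410*1281 = 3087210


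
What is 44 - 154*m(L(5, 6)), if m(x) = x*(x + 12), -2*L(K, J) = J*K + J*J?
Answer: -106678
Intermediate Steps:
L(K, J) = -J²/2 - J*K/2 (L(K, J) = -(J*K + J*J)/2 = -(J*K + J²)/2 = -(J² + J*K)/2 = -J²/2 - J*K/2)
m(x) = x*(12 + x)
44 - 154*m(L(5, 6)) = 44 - 154*(-½*6*(6 + 5))*(12 - ½*6*(6 + 5)) = 44 - 154*(-½*6*11)*(12 - ½*6*11) = 44 - (-5082)*(12 - 33) = 44 - (-5082)*(-21) = 44 - 154*693 = 44 - 106722 = -106678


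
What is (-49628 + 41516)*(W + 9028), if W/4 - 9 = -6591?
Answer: 140337600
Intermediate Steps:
W = -26328 (W = 36 + 4*(-6591) = 36 - 26364 = -26328)
(-49628 + 41516)*(W + 9028) = (-49628 + 41516)*(-26328 + 9028) = -8112*(-17300) = 140337600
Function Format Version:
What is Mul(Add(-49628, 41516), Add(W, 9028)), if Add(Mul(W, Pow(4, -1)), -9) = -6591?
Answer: 140337600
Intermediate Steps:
W = -26328 (W = Add(36, Mul(4, -6591)) = Add(36, -26364) = -26328)
Mul(Add(-49628, 41516), Add(W, 9028)) = Mul(Add(-49628, 41516), Add(-26328, 9028)) = Mul(-8112, -17300) = 140337600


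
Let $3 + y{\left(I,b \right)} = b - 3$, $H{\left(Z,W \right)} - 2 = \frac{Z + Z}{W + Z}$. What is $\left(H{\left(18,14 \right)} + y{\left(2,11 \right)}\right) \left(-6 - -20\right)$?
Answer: $\frac{455}{4} \approx 113.75$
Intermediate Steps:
$H{\left(Z,W \right)} = 2 + \frac{2 Z}{W + Z}$ ($H{\left(Z,W \right)} = 2 + \frac{Z + Z}{W + Z} = 2 + \frac{2 Z}{W + Z}$)
$y{\left(I,b \right)} = -6 + b$ ($y{\left(I,b \right)} = -3 + \left(b - 3\right) = -3 + \left(-3 + b\right) = -6 + b$)
$\left(H{\left(18,14 \right)} + y{\left(2,11 \right)}\right) \left(-6 - -20\right) = \left(\frac{2 \left(14 + 2 \cdot 18\right)}{14 + 18} + \left(-6 + 11\right)\right) \left(-6 - -20\right) = \left(\frac{2 \left(14 + 36\right)}{32} + 5\right) \left(-6 + 20\right) = \left(2 \cdot \frac{1}{32} \cdot 50 + 5\right) 14 = \left(\frac{25}{8} + 5\right) 14 = \frac{65}{8} \cdot 14 = \frac{455}{4}$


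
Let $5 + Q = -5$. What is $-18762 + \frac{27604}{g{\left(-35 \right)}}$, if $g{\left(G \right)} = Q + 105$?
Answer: $- \frac{1754786}{95} \approx -18471.0$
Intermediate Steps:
$Q = -10$ ($Q = -5 - 5 = -10$)
$g{\left(G \right)} = 95$ ($g{\left(G \right)} = -10 + 105 = 95$)
$-18762 + \frac{27604}{g{\left(-35 \right)}} = -18762 + \frac{27604}{95} = - \frac{1754786}{95}$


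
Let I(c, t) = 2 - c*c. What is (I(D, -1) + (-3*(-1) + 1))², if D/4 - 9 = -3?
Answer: 324900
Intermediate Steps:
D = 24 (D = 36 + 4*(-3) = 36 - 12 = 24)
I(c, t) = 2 - c²
(I(D, -1) + (-3*(-1) + 1))² = ((2 - 1*24²) + (-3*(-1) + 1))² = ((2 - 1*576) + (3 + 1))² = ((2 - 576) + 4)² = (-574 + 4)² = (-570)² = 324900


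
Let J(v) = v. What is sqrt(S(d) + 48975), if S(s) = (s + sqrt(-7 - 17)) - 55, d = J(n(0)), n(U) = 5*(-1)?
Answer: sqrt(48915 + 2*I*sqrt(6)) ≈ 221.17 + 0.011*I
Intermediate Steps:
n(U) = -5
d = -5
S(s) = -55 + s + 2*I*sqrt(6) (S(s) = (s + sqrt(-24)) - 55 = (s + 2*I*sqrt(6)) - 55 = -55 + s + 2*I*sqrt(6))
sqrt(S(d) + 48975) = sqrt((-55 - 5 + 2*I*sqrt(6)) + 48975) = sqrt((-60 + 2*I*sqrt(6)) + 48975) = sqrt(48915 + 2*I*sqrt(6))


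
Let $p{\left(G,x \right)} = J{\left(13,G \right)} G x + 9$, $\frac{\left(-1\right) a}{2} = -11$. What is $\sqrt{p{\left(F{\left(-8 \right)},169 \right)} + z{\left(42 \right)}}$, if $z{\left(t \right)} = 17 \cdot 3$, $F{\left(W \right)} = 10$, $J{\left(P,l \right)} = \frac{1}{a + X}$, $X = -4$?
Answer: $\frac{\sqrt{1385}}{3} \approx 12.405$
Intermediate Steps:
$a = 22$ ($a = \left(-2\right) \left(-11\right) = 22$)
$J{\left(P,l \right)} = \frac{1}{18}$ ($J{\left(P,l \right)} = \frac{1}{22 - 4} = \frac{1}{18}$)
$p{\left(G,x \right)} = 9 + \frac{G x}{18}$ ($p{\left(G,x \right)} = \frac{G}{18} x + 9 = \frac{G x}{18} + 9 = 9 + \frac{G x}{18}$)
$z{\left(t \right)} = 51$
$\sqrt{p{\left(F{\left(-8 \right)},169 \right)} + z{\left(42 \right)}} = \sqrt{\left(9 + \frac{1}{18} \cdot 10 \cdot 169\right) + 51} = \sqrt{\left(9 + \frac{845}{9}\right) + 51} = \sqrt{\frac{926}{9} + 51} = \sqrt{\frac{1385}{9}} = \frac{\sqrt{1385}}{3}$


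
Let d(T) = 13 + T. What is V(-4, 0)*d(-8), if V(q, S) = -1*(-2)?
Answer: 10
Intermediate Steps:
V(q, S) = 2
V(-4, 0)*d(-8) = 2*(13 - 8) = 2*5 = 10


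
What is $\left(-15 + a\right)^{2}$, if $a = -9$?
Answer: $576$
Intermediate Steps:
$\left(-15 + a\right)^{2} = \left(-15 - 9\right)^{2} = \left(-24\right)^{2} = 576$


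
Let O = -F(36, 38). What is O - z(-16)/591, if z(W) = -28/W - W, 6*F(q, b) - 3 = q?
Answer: -15437/2364 ≈ -6.5300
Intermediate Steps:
F(q, b) = ½ + q/6
z(W) = -W - 28/W
O = -13/2 (O = -(½ + (⅙)*36) = -(½ + 6) = -1*13/2 = -13/2 ≈ -6.5000)
O - z(-16)/591 = -13/2 - (-1*(-16) - 28/(-16))/591 = -13/2 - (16 - 28*(-1/16))/591 = -13/2 - (16 + 7/4)/591 = -13/2 - 71/(4*591) = -13/2 - 1*71/2364 = -13/2 - 71/2364 = -15437/2364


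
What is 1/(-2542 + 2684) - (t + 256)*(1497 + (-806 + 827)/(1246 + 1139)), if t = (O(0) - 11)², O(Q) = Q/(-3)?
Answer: -63711990353/112890 ≈ -5.6437e+5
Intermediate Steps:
O(Q) = -Q/3 (O(Q) = Q*(-⅓) = -Q/3)
t = 121 (t = (-⅓*0 - 11)² = (0 - 11)² = (-11)² = 121)
1/(-2542 + 2684) - (t + 256)*(1497 + (-806 + 827)/(1246 + 1139)) = 1/(-2542 + 2684) - (121 + 256)*(1497 + (-806 + 827)/(1246 + 1139)) = 1/142 - 377*(1497 + 21/2385) = 1/142 - 377*(1497 + 21*(1/2385)) = 1/142 - 377*(1497 + 7/795) = 1/142 - 377*1190122/795 = 1/142 - 1*448675994/795 = 1/142 - 448675994/795 = -63711990353/112890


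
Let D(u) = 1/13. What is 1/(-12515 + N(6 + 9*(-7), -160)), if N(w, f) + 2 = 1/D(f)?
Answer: -1/12504 ≈ -7.9974e-5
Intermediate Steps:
D(u) = 1/13
N(w, f) = 11 (N(w, f) = -2 + 1/(1/13) = -2 + 13 = 11)
1/(-12515 + N(6 + 9*(-7), -160)) = 1/(-12515 + 11) = 1/(-12504) = -1/12504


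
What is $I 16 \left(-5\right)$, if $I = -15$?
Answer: $1200$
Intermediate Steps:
$I 16 \left(-5\right) = \left(-15\right) 16 \left(-5\right) = \left(-240\right) \left(-5\right) = 1200$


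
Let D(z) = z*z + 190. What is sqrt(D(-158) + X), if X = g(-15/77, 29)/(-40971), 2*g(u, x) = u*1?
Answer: sqrt(2270717134456474)/300454 ≈ 158.60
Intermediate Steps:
g(u, x) = u/2 (g(u, x) = (u*1)/2 = u/2)
D(z) = 190 + z**2 (D(z) = z**2 + 190 = 190 + z**2)
X = 5/2103178 (X = ((-15/77)/2)/(-40971) = ((-15*1/77)/2)*(-1/40971) = ((1/2)*(-15/77))*(-1/40971) = -15/154*(-1/40971) = 5/2103178 ≈ 2.3774e-6)
sqrt(D(-158) + X) = sqrt((190 + (-158)**2) + 5/2103178) = sqrt((190 + 24964) + 5/2103178) = sqrt(25154 + 5/2103178) = sqrt(52903339417/2103178) = sqrt(2270717134456474)/300454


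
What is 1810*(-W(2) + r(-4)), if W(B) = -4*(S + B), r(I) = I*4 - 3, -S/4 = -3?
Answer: 66970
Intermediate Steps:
S = 12 (S = -4*(-3) = 12)
r(I) = -3 + 4*I (r(I) = 4*I - 3 = -3 + 4*I)
W(B) = -48 - 4*B (W(B) = -4*(12 + B) = -48 - 4*B)
1810*(-W(2) + r(-4)) = 1810*(-(-48 - 4*2) + (-3 + 4*(-4))) = 1810*(-(-48 - 8) + (-3 - 16)) = 1810*(-1*(-56) - 19) = 1810*(56 - 19) = 1810*37 = 66970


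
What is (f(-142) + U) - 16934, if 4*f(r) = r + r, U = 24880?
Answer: 7875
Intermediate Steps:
f(r) = r/2 (f(r) = (r + r)/4 = (2*r)/4 = r/2)
(f(-142) + U) - 16934 = ((½)*(-142) + 24880) - 16934 = (-71 + 24880) - 16934 = 24809 - 16934 = 7875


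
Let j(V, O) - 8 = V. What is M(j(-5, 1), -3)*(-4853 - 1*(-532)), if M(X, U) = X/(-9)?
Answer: 4321/3 ≈ 1440.3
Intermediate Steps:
j(V, O) = 8 + V
M(X, U) = -X/9 (M(X, U) = X*(-⅑) = -X/9)
M(j(-5, 1), -3)*(-4853 - 1*(-532)) = (-(8 - 5)/9)*(-4853 - 1*(-532)) = (-⅑*3)*(-4853 + 532) = -⅓*(-4321) = 4321/3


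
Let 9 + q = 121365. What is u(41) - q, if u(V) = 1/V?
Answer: -4975595/41 ≈ -1.2136e+5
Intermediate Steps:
q = 121356 (q = -9 + 121365 = 121356)
u(41) - q = 1/41 - 1*121356 = 1/41 - 121356 = -4975595/41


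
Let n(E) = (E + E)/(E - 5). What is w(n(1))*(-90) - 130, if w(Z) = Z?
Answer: -85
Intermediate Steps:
n(E) = 2*E/(-5 + E) (n(E) = (2*E)/(-5 + E) = 2*E/(-5 + E))
w(n(1))*(-90) - 130 = (2*1/(-5 + 1))*(-90) - 130 = (2*1/(-4))*(-90) - 130 = (2*1*(-¼))*(-90) - 130 = -½*(-90) - 130 = 45 - 130 = -85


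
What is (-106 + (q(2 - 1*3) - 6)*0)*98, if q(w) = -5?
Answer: -10388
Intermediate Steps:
(-106 + (q(2 - 1*3) - 6)*0)*98 = (-106 + (-5 - 6)*0)*98 = (-106 - 11*0)*98 = (-106 + 0)*98 = -106*98 = -10388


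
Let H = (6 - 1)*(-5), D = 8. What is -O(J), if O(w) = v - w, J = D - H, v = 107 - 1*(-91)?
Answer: -165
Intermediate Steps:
H = -25 (H = 5*(-5) = -25)
v = 198 (v = 107 + 91 = 198)
J = 33 (J = 8 - 1*(-25) = 8 + 25 = 33)
O(w) = 198 - w
-O(J) = -(198 - 1*33) = -(198 - 33) = -1*165 = -165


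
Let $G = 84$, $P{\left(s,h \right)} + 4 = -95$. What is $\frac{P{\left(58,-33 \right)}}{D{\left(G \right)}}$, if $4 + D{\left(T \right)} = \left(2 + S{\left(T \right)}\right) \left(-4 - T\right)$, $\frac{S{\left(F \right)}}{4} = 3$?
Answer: $\frac{33}{412} \approx 0.080097$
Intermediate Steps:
$P{\left(s,h \right)} = -99$ ($P{\left(s,h \right)} = -4 - 95 = -99$)
$S{\left(F \right)} = 12$ ($S{\left(F \right)} = 4 \cdot 3 = 12$)
$D{\left(T \right)} = -60 - 14 T$ ($D{\left(T \right)} = -4 + \left(2 + 12\right) \left(-4 - T\right) = -4 + 14 \left(-4 - T\right) = -4 - \left(56 + 14 T\right) = -60 - 14 T$)
$\frac{P{\left(58,-33 \right)}}{D{\left(G \right)}} = - \frac{99}{-60 - 1176} = - \frac{99}{-1236} = \left(-99\right) \left(- \frac{1}{1236}\right) = \frac{33}{412}$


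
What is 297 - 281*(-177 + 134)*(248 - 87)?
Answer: 1945660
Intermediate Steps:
297 - 281*(-177 + 134)*(248 - 87) = 297 - (-12083)*161 = 297 - 281*(-6923) = 297 + 1945363 = 1945660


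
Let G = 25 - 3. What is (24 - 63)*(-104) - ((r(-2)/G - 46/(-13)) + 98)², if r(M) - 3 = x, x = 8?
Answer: -4296553/676 ≈ -6355.8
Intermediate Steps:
r(M) = 11 (r(M) = 3 + 8 = 11)
G = 22 (G = 25 - 1*3 = 25 - 3 = 22)
(24 - 63)*(-104) - ((r(-2)/G - 46/(-13)) + 98)² = (24 - 63)*(-104) - ((11/22 - 46/(-13)) + 98)² = -39*(-104) - ((11*(1/22) - 46*(-1/13)) + 98)² = 4056 - ((½ + 46/13) + 98)² = 4056 - (105/26 + 98)² = 4056 - (2653/26)² = 4056 - 1*7038409/676 = 4056 - 7038409/676 = -4296553/676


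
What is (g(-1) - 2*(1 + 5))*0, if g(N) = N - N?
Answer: 0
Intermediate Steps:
g(N) = 0
(g(-1) - 2*(1 + 5))*0 = (0 - 2*(1 + 5))*0 = (0 - 2*6)*0 = (0 - 12)*0 = -12*0 = 0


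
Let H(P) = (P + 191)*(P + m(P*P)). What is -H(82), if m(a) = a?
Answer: -1858038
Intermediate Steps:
H(P) = (191 + P)*(P + P²) (H(P) = (P + 191)*(P + P*P) = (191 + P)*(P + P²))
-H(82) = -82*(191 + 82² + 192*82) = -82*(191 + 6724 + 15744) = -82*22659 = -1*1858038 = -1858038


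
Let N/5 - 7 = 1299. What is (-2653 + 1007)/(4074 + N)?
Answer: -823/5302 ≈ -0.15522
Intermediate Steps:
N = 6530 (N = 35 + 5*1299 = 35 + 6495 = 6530)
(-2653 + 1007)/(4074 + N) = (-2653 + 1007)/(4074 + 6530) = -1646/10604 = -1646*1/10604 = -823/5302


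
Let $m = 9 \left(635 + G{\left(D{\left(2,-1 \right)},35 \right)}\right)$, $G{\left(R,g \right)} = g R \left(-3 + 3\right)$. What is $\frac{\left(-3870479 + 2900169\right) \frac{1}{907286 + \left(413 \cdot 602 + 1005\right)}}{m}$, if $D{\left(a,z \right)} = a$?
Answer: $- \frac{194062}{1322356131} \approx -0.00014675$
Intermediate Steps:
$G{\left(R,g \right)} = 0$ ($G{\left(R,g \right)} = R g 0 = 0$)
$m = 5715$ ($m = 9 \left(635 + 0\right) = 9 \cdot 635 = 5715$)
$\frac{\left(-3870479 + 2900169\right) \frac{1}{907286 + \left(413 \cdot 602 + 1005\right)}}{m} = \frac{\left(-3870479 + 2900169\right) \frac{1}{907286 + \left(413 \cdot 602 + 1005\right)}}{5715} = - \frac{970310}{907286 + \left(248626 + 1005\right)} \frac{1}{5715} = - \frac{970310}{907286 + 249631} \cdot \frac{1}{5715} = - \frac{970310}{1156917} \cdot \frac{1}{5715} = \left(-970310\right) \frac{1}{1156917} \cdot \frac{1}{5715} = \left(- \frac{970310}{1156917}\right) \frac{1}{5715} = - \frac{194062}{1322356131}$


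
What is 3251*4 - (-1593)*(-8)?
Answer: 260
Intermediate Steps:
3251*4 - (-1593)*(-8) = 13004 - 1*12744 = 13004 - 12744 = 260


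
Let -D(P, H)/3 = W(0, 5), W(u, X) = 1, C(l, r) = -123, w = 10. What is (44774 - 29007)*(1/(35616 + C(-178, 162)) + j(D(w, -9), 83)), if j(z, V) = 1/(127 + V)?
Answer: 62547689/828170 ≈ 75.525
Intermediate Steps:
D(P, H) = -3 (D(P, H) = -3*1 = -3)
(44774 - 29007)*(1/(35616 + C(-178, 162)) + j(D(w, -9), 83)) = (44774 - 29007)*(1/(35616 - 123) + 1/(127 + 83)) = 15767*(1/35493 + 1/210) = 15767*(3967/828170) = 62547689/828170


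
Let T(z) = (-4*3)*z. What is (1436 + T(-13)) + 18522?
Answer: 20114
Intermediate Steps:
T(z) = -12*z
(1436 + T(-13)) + 18522 = (1436 - 12*(-13)) + 18522 = (1436 + 156) + 18522 = 1592 + 18522 = 20114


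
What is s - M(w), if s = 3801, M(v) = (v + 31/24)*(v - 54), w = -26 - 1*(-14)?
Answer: 12377/4 ≈ 3094.3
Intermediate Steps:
w = -12 (w = -26 + 14 = -12)
M(v) = (-54 + v)*(31/24 + v) (M(v) = (v + 31*(1/24))*(-54 + v) = (v + 31/24)*(-54 + v) = (31/24 + v)*(-54 + v) = (-54 + v)*(31/24 + v))
s - M(w) = 3801 - (-279/4 + (-12)² - 1265/24*(-12)) = 3801 - (-279/4 + 144 + 1265/2) = 3801 - 1*2827/4 = 3801 - 2827/4 = 12377/4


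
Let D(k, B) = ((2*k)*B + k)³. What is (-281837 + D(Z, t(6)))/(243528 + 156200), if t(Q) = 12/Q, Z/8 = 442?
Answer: 5526456550163/399728 ≈ 1.3826e+7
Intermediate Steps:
Z = 3536 (Z = 8*442 = 3536)
D(k, B) = (k + 2*B*k)³ (D(k, B) = (2*B*k + k)³ = (k + 2*B*k)³)
(-281837 + D(Z, t(6)))/(243528 + 156200) = (-281837 + 3536³*(1 + 2*(12/6))³)/(243528 + 156200) = (-281837 + 44211654656*(1 + 2*(12*(⅙)))³)/399728 = (-281837 + 44211654656*(1 + 2*2)³)*(1/399728) = (-281837 + 44211654656*(1 + 4)³)*(1/399728) = (-281837 + 44211654656*5³)*(1/399728) = (-281837 + 44211654656*125)*(1/399728) = (-281837 + 5526456832000)*(1/399728) = 5526456550163*(1/399728) = 5526456550163/399728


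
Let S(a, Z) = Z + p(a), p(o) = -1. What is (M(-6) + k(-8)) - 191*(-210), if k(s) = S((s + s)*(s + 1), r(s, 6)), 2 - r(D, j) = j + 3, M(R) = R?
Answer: 40096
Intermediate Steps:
r(D, j) = -1 - j (r(D, j) = 2 - (j + 3) = 2 - (3 + j) = 2 + (-3 - j) = -1 - j)
S(a, Z) = -1 + Z (S(a, Z) = Z - 1 = -1 + Z)
k(s) = -8 (k(s) = -1 + (-1 - 1*6) = -1 + (-1 - 6) = -1 - 7 = -8)
(M(-6) + k(-8)) - 191*(-210) = (-6 - 8) - 191*(-210) = -14 + 40110 = 40096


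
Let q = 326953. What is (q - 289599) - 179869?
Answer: -142515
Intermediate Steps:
(q - 289599) - 179869 = (326953 - 289599) - 179869 = 37354 - 179869 = -142515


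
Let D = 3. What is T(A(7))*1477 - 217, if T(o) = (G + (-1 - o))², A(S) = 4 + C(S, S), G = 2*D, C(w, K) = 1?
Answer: -217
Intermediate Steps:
G = 6 (G = 2*3 = 6)
A(S) = 5 (A(S) = 4 + 1 = 5)
T(o) = (5 - o)² (T(o) = (6 + (-1 - o))² = (5 - o)²)
T(A(7))*1477 - 217 = (-5 + 5)²*1477 - 217 = 0²*1477 - 217 = 0*1477 - 217 = 0 - 217 = -217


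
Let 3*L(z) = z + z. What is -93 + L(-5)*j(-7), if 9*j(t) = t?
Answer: -2441/27 ≈ -90.407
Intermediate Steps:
j(t) = t/9
L(z) = 2*z/3 (L(z) = (z + z)/3 = (2*z)/3 = 2*z/3)
-93 + L(-5)*j(-7) = -93 + ((⅔)*(-5))*((⅑)*(-7)) = -93 - 10/3*(-7/9) = -93 + 70/27 = -2441/27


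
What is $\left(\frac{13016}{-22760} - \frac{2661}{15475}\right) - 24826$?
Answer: $- \frac{218606306824}{8805275} \approx -24827.0$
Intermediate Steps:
$\left(\frac{13016}{-22760} - \frac{2661}{15475}\right) - 24826 = \left(13016 \left(- \frac{1}{22760}\right) - \frac{2661}{15475}\right) - 24826 = \left(- \frac{1627}{2845} - \frac{2661}{15475}\right) - 24826 = - \frac{6549674}{8805275} - 24826 = - \frac{218606306824}{8805275}$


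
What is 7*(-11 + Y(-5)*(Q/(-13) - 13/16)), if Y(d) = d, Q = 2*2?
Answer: -7861/208 ≈ -37.793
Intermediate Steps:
Q = 4
7*(-11 + Y(-5)*(Q/(-13) - 13/16)) = 7*(-11 - 5*(4/(-13) - 13/16)) = 7*(-11 - 5*(4*(-1/13) - 13*1/16)) = 7*(-11 - 5*(-4/13 - 13/16)) = 7*(-11 - 5*(-233/208)) = 7*(-11 + 1165/208) = 7*(-1123/208) = -7861/208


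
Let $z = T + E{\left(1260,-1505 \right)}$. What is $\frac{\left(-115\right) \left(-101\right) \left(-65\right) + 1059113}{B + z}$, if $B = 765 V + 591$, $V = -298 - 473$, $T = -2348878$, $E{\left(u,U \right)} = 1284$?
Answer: $- \frac{152069}{1468409} \approx -0.10356$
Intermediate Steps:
$V = -771$ ($V = -298 - 473 = -771$)
$z = -2347594$ ($z = -2348878 + 1284 = -2347594$)
$B = -589224$ ($B = 765 \left(-771\right) + 591 = -589815 + 591 = -589224$)
$\frac{\left(-115\right) \left(-101\right) \left(-65\right) + 1059113}{B + z} = \frac{\left(-115\right) \left(-101\right) \left(-65\right) + 1059113}{-589224 - 2347594} = \frac{11615 \left(-65\right) + 1059113}{-2936818} = \left(-754975 + 1059113\right) \left(- \frac{1}{2936818}\right) = 304138 \left(- \frac{1}{2936818}\right) = - \frac{152069}{1468409}$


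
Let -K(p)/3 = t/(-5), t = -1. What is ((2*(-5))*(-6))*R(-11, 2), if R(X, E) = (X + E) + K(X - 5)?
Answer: -576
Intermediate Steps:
K(p) = -3/5 (K(p) = -(-3)/(-5) = -(-3)*(-1)/5 = -3*1/5 = -3/5)
R(X, E) = -3/5 + E + X (R(X, E) = (X + E) - 3/5 = (E + X) - 3/5 = -3/5 + E + X)
((2*(-5))*(-6))*R(-11, 2) = ((2*(-5))*(-6))*(-3/5 + 2 - 11) = -10*(-6)*(-48/5) = 60*(-48/5) = -576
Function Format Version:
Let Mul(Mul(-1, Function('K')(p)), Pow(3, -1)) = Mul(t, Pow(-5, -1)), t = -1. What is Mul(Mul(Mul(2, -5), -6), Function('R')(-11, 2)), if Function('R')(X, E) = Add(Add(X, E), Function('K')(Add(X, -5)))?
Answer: -576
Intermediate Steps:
Function('K')(p) = Rational(-3, 5) (Function('K')(p) = Mul(-3, Mul(-1, Pow(-5, -1))) = Mul(-3, Mul(-1, Rational(-1, 5))) = Mul(-3, Rational(1, 5)) = Rational(-3, 5))
Function('R')(X, E) = Add(Rational(-3, 5), E, X) (Function('R')(X, E) = Add(Add(X, E), Rational(-3, 5)) = Add(Add(E, X), Rational(-3, 5)) = Add(Rational(-3, 5), E, X))
Mul(Mul(Mul(2, -5), -6), Function('R')(-11, 2)) = Mul(Mul(Mul(2, -5), -6), Add(Rational(-3, 5), 2, -11)) = Mul(Mul(-10, -6), Rational(-48, 5)) = Mul(60, Rational(-48, 5)) = -576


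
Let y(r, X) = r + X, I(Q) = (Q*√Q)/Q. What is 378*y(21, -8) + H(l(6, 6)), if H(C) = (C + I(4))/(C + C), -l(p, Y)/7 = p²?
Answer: 1238453/252 ≈ 4914.5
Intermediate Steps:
l(p, Y) = -7*p²
I(Q) = √Q (I(Q) = Q^(3/2)/Q = √Q)
y(r, X) = X + r
H(C) = (2 + C)/(2*C) (H(C) = (C + √4)/(C + C) = (C + 2)/((2*C)) = (2 + C)*(1/(2*C)) = (2 + C)/(2*C))
378*y(21, -8) + H(l(6, 6)) = 378*(-8 + 21) + (2 - 7*6²)/(2*((-7*6²))) = 378*13 + (2 - 7*36)/(2*((-7*36))) = 4914 + (½)*(2 - 252)/(-252) = 4914 + (½)*(-1/252)*(-250) = 4914 + 125/252 = 1238453/252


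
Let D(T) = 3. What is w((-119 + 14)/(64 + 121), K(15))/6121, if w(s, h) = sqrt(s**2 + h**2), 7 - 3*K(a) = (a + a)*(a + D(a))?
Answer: sqrt(388921810)/679431 ≈ 0.029026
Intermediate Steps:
K(a) = 7/3 - 2*a*(3 + a)/3 (K(a) = 7/3 - (a + a)*(a + 3)/3 = 7/3 - 2*a*(3 + a)/3)
w(s, h) = sqrt(h**2 + s**2)
w((-119 + 14)/(64 + 121), K(15))/6121 = sqrt((7/3 - 2*15 - 2/3*15**2)**2 + ((-119 + 14)/(64 + 121))**2)/6121 = sqrt((7/3 - 30 - 2/3*225)**2 + (-105/185)**2)*(1/6121) = sqrt((7/3 - 30 - 150)**2 + (-105*1/185)**2)*(1/6121) = sqrt((-533/3)**2 + (-21/37)**2)*(1/6121) = sqrt(284089/9 + 441/1369)*(1/6121) = sqrt(388921810/12321)*(1/6121) = (sqrt(388921810)/111)*(1/6121) = sqrt(388921810)/679431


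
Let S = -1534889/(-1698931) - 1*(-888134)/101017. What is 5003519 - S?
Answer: 858706834198971346/171620912827 ≈ 5.0035e+6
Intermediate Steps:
S = 1663928266867/171620912827 (S = -1534889*(-1/1698931) + 888134*(1/101017) = 1534889/1698931 + 888134/101017 = 1663928266867/171620912827 ≈ 9.6954)
5003519 - S = 5003519 - 1*1663928266867/171620912827 = 5003519 - 1663928266867/171620912827 = 858706834198971346/171620912827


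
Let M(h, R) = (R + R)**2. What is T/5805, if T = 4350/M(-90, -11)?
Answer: 145/93654 ≈ 0.0015483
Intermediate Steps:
M(h, R) = 4*R**2 (M(h, R) = (2*R)**2 = 4*R**2)
T = 2175/242 (T = 4350/((4*(-11)**2)) = 4350/((4*121)) = 4350/484 = 4350*(1/484) = 2175/242 ≈ 8.9876)
T/5805 = (2175/242)/5805 = (2175/242)*(1/5805) = 145/93654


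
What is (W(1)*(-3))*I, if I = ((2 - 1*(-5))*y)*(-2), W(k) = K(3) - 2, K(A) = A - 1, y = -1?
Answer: 0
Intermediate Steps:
K(A) = -1 + A
W(k) = 0 (W(k) = (-1 + 3) - 2 = 2 - 2 = 0)
I = 14 (I = ((2 - 1*(-5))*(-1))*(-2) = ((2 + 5)*(-1))*(-2) = (7*(-1))*(-2) = -7*(-2) = 14)
(W(1)*(-3))*I = (0*(-3))*14 = 0*14 = 0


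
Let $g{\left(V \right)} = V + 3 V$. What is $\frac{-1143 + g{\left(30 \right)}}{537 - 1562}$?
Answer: $\frac{1023}{1025} \approx 0.99805$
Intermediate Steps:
$g{\left(V \right)} = 4 V$
$\frac{-1143 + g{\left(30 \right)}}{537 - 1562} = \frac{-1143 + 4 \cdot 30}{537 - 1562} = \frac{-1143 + 120}{-1025} = \left(-1023\right) \left(- \frac{1}{1025}\right) = \frac{1023}{1025}$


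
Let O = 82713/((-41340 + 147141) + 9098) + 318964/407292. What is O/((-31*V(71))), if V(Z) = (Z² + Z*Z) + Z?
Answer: -17584246958/3682291940509611 ≈ -4.7754e-6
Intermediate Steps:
V(Z) = Z + 2*Z² (V(Z) = (Z² + Z²) + Z = 2*Z² + Z = Z + 2*Z²)
O = 17584246958/11699360877 (O = 82713/(105801 + 9098) + 318964*(1/407292) = 82713/114899 + 79741/101823 = 17584246958/11699360877 ≈ 1.5030)
O/((-31*V(71))) = 17584246958/(11699360877*((-2201*(1 + 2*71)))) = 17584246958/(11699360877*((-2201*(1 + 142)))) = 17584246958/(11699360877*((-2201*143))) = 17584246958/(11699360877*((-31*10153))) = (17584246958/11699360877)/(-314743) = (17584246958/11699360877)*(-1/314743) = -17584246958/3682291940509611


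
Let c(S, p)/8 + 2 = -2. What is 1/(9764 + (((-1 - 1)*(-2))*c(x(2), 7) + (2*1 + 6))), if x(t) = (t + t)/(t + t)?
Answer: 1/9644 ≈ 0.00010369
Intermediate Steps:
x(t) = 1 (x(t) = (2*t)/((2*t)) = (2*t)*(1/(2*t)) = 1)
c(S, p) = -32 (c(S, p) = -16 + 8*(-2) = -16 - 16 = -32)
1/(9764 + (((-1 - 1)*(-2))*c(x(2), 7) + (2*1 + 6))) = 1/(9764 + (((-1 - 1)*(-2))*(-32) + (2*1 + 6))) = 1/(9764 + (-2*(-2)*(-32) + (2 + 6))) = 1/(9764 + (4*(-32) + 8)) = 1/(9764 + (-128 + 8)) = 1/(9764 - 120) = 1/9644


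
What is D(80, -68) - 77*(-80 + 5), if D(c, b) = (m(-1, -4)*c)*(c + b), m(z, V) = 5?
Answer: 10575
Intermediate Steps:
D(c, b) = 5*c*(b + c) (D(c, b) = (5*c)*(c + b) = (5*c)*(b + c) = 5*c*(b + c))
D(80, -68) - 77*(-80 + 5) = 5*80*(-68 + 80) - 77*(-80 + 5) = 5*80*12 - 77*(-75) = 4800 + 5775 = 10575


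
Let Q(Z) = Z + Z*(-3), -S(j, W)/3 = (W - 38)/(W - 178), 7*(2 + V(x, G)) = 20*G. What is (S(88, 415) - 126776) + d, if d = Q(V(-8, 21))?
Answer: -10024845/79 ≈ -1.2690e+5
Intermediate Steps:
V(x, G) = -2 + 20*G/7 (V(x, G) = -2 + (20*G)/7 = -2 + 20*G/7)
S(j, W) = -3*(-38 + W)/(-178 + W) (S(j, W) = -3*(W - 38)/(W - 178) = -3*(-38 + W)/(-178 + W))
Q(Z) = -2*Z (Q(Z) = Z - 3*Z = -2*Z)
d = -116 (d = -2*(-2 + (20/7)*21) = -2*(-2 + 60) = -2*58 = -116)
(S(88, 415) - 126776) + d = (3*(38 - 1*415)/(-178 + 415) - 126776) - 116 = (3*(38 - 415)/237 - 126776) - 116 = (3*(1/237)*(-377) - 126776) - 116 = (-377/79 - 126776) - 116 = -10015681/79 - 116 = -10024845/79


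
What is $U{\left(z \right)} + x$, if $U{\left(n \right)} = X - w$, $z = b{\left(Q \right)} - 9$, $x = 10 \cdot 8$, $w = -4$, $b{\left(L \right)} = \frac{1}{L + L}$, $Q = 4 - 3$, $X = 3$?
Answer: $87$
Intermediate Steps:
$Q = 1$
$b{\left(L \right)} = \frac{1}{2 L}$
$x = 80$
$z = - \frac{17}{2}$ ($z = \frac{1}{2 \cdot 1} - 9 = \frac{1}{2} \cdot 1 - 9 = \frac{1}{2} - 9 = - \frac{17}{2} \approx -8.5$)
$U{\left(n \right)} = 7$ ($U{\left(n \right)} = 3 - -4 = 3 + 4 = 7$)
$U{\left(z \right)} + x = 7 + 80 = 87$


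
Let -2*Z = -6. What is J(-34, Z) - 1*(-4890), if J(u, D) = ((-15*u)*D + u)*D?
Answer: 9378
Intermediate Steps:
Z = 3 (Z = -1/2*(-6) = 3)
J(u, D) = D*(u - 15*D*u) (J(u, D) = (-15*D*u + u)*D = (u - 15*D*u)*D = D*(u - 15*D*u))
J(-34, Z) - 1*(-4890) = 3*(-34)*(1 - 15*3) - 1*(-4890) = 3*(-34)*(1 - 45) + 4890 = 3*(-34)*(-44) + 4890 = 4488 + 4890 = 9378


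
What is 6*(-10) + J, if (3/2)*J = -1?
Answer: -182/3 ≈ -60.667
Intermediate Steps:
J = -2/3 (J = (2/3)*(-1) = -2/3 ≈ -0.66667)
6*(-10) + J = 6*(-10) - 2/3 = -60 - 2/3 = -182/3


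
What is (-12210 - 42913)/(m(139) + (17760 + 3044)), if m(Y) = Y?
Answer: -55123/20943 ≈ -2.6320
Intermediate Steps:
(-12210 - 42913)/(m(139) + (17760 + 3044)) = (-12210 - 42913)/(139 + (17760 + 3044)) = -55123/(139 + 20804) = -55123/20943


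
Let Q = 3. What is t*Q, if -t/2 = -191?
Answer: 1146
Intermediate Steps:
t = 382 (t = -2*(-191) = 382)
t*Q = 382*3 = 1146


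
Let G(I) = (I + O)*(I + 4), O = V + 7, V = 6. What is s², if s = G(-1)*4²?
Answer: 331776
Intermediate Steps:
O = 13 (O = 6 + 7 = 13)
G(I) = (4 + I)*(13 + I) (G(I) = (I + 13)*(I + 4) = (13 + I)*(4 + I) = (4 + I)*(13 + I))
s = 576 (s = (52 + (-1)² + 17*(-1))*4² = (52 + 1 - 17)*16 = 36*16 = 576)
s² = 576² = 331776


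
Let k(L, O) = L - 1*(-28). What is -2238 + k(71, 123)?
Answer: -2139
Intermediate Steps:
k(L, O) = 28 + L (k(L, O) = L + 28 = 28 + L)
-2238 + k(71, 123) = -2238 + (28 + 71) = -2238 + 99 = -2139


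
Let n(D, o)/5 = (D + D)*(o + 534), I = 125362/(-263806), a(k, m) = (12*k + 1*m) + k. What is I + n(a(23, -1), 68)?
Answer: 236628643199/131903 ≈ 1.7940e+6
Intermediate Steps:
a(k, m) = m + 13*k (a(k, m) = (12*k + m) + k = (m + 12*k) + k = m + 13*k)
I = -62681/131903 (I = 125362*(-1/263806) = -62681/131903 ≈ -0.47521)
n(D, o) = 10*D*(534 + o) (n(D, o) = 5*((D + D)*(o + 534)) = 5*((2*D)*(534 + o)) = 5*(2*D*(534 + o)) = 10*D*(534 + o))
I + n(a(23, -1), 68) = -62681/131903 + 10*(-1 + 13*23)*(534 + 68) = -62681/131903 + 10*(-1 + 299)*602 = -62681/131903 + 10*298*602 = -62681/131903 + 1793960 = 236628643199/131903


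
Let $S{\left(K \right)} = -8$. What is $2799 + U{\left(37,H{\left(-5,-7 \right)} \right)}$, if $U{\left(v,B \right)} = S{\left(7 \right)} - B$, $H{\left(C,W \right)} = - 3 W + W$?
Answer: $2777$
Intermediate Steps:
$H{\left(C,W \right)} = - 2 W$
$U{\left(v,B \right)} = -8 - B$
$2799 + U{\left(37,H{\left(-5,-7 \right)} \right)} = 2799 - \left(8 - -14\right) = 2799 - 22 = 2777$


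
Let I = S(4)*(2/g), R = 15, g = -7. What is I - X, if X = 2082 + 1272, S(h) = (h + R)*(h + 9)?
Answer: -23972/7 ≈ -3424.6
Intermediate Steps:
S(h) = (9 + h)*(15 + h) (S(h) = (h + 15)*(h + 9) = (15 + h)*(9 + h) = (9 + h)*(15 + h))
I = -494/7 (I = (135 + 4² + 24*4)*(2/(-7)) = (135 + 16 + 96)*(2*(-⅐)) = 247*(-2/7) = -494/7 ≈ -70.571)
X = 3354
I - X = -494/7 - 1*3354 = -494/7 - 3354 = -23972/7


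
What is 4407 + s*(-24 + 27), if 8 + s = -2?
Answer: 4377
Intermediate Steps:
s = -10 (s = -8 - 2 = -10)
4407 + s*(-24 + 27) = 4407 - 10*(-24 + 27) = 4407 - 10*3 = 4407 - 30 = 4377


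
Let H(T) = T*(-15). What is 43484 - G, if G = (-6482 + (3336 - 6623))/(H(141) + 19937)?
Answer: 774981617/17822 ≈ 43485.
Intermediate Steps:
H(T) = -15*T
G = -9769/17822 (G = (-6482 + (3336 - 6623))/(-15*141 + 19937) = (-6482 - 3287)/(-2115 + 19937) = -9769/17822 ≈ -0.54814)
43484 - G = 43484 - 1*(-9769/17822) = 43484 + 9769/17822 = 774981617/17822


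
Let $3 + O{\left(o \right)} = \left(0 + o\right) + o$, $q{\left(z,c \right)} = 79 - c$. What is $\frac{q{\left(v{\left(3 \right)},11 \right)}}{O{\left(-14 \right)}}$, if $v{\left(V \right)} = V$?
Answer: $- \frac{68}{31} \approx -2.1936$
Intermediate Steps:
$O{\left(o \right)} = -3 + 2 o$ ($O{\left(o \right)} = -3 + \left(\left(0 + o\right) + o\right) = -3 + \left(o + o\right) = -3 + 2 o$)
$\frac{q{\left(v{\left(3 \right)},11 \right)}}{O{\left(-14 \right)}} = \frac{79 - 11}{-3 + 2 \left(-14\right)} = \frac{79 - 11}{-3 - 28} = \frac{68}{-31} = 68 \left(- \frac{1}{31}\right) = - \frac{68}{31}$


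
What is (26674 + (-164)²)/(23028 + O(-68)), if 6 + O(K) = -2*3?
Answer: 26785/11508 ≈ 2.3275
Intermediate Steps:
O(K) = -12 (O(K) = -6 - 2*3 = -6 - 6 = -12)
(26674 + (-164)²)/(23028 + O(-68)) = (26674 + (-164)²)/(23028 - 12) = (26674 + 26896)/23016 = 53570*(1/23016) = 26785/11508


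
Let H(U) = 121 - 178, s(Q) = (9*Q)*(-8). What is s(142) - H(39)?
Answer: -10167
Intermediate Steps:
s(Q) = -72*Q
H(U) = -57
s(142) - H(39) = -72*142 - 1*(-57) = -10224 + 57 = -10167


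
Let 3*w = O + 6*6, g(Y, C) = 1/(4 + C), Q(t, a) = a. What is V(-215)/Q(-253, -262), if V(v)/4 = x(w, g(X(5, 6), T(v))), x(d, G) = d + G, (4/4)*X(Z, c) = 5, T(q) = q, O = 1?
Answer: -15608/82923 ≈ -0.18822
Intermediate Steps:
X(Z, c) = 5
w = 37/3 (w = (1 + 6*6)/3 = (1 + 36)/3 = (⅓)*37 = 37/3 ≈ 12.333)
x(d, G) = G + d
V(v) = 148/3 + 4/(4 + v) (V(v) = 4*(1/(4 + v) + 37/3) = 4*(37/3 + 1/(4 + v)) = 148/3 + 4/(4 + v))
V(-215)/Q(-253, -262) = (4*(151 + 37*(-215))/(3*(4 - 215)))/(-262) = ((4/3)*(151 - 7955)/(-211))*(-1/262) = ((4/3)*(-1/211)*(-7804))*(-1/262) = (31216/633)*(-1/262) = -15608/82923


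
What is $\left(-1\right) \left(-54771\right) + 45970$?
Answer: $100741$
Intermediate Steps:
$\left(-1\right) \left(-54771\right) + 45970 = 54771 + 45970 = 100741$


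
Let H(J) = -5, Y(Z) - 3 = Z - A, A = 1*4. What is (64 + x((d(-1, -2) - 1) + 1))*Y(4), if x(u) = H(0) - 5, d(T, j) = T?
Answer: 162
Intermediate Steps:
A = 4
Y(Z) = -1 + Z (Y(Z) = 3 + (Z - 1*4) = 3 + (Z - 4) = 3 + (-4 + Z) = -1 + Z)
x(u) = -10 (x(u) = -5 - 5 = -10)
(64 + x((d(-1, -2) - 1) + 1))*Y(4) = (64 - 10)*(-1 + 4) = 54*3 = 162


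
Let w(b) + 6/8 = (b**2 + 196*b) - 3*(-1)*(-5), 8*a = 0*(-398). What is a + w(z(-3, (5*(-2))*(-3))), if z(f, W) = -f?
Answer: 2325/4 ≈ 581.25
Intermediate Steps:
a = 0 (a = (0*(-398))/8 = (1/8)*0 = 0)
w(b) = -63/4 + b**2 + 196*b (w(b) = -3/4 + ((b**2 + 196*b) - 3*(-1)*(-5)) = -3/4 + ((b**2 + 196*b) + 3*(-5)) = -3/4 + ((b**2 + 196*b) - 15) = -3/4 + (-15 + b**2 + 196*b) = -63/4 + b**2 + 196*b)
a + w(z(-3, (5*(-2))*(-3))) = 0 + (-63/4 + (-1*(-3))**2 + 196*(-1*(-3))) = 0 + (-63/4 + 3**2 + 196*3) = 0 + (-63/4 + 9 + 588) = 0 + 2325/4 = 2325/4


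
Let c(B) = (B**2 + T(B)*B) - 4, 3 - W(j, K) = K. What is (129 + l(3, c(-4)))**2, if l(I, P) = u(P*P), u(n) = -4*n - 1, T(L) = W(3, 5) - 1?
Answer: 4734976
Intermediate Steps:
W(j, K) = 3 - K
T(L) = -3 (T(L) = (3 - 1*5) - 1 = (3 - 5) - 1 = -2 - 1 = -3)
u(n) = -1 - 4*n
c(B) = -4 + B**2 - 3*B (c(B) = (B**2 - 3*B) - 4 = -4 + B**2 - 3*B)
l(I, P) = -1 - 4*P**2 (l(I, P) = -1 - 4*P*P = -1 - 4*P**2)
(129 + l(3, c(-4)))**2 = (129 + (-1 - 4*(-4 + (-4)**2 - 3*(-4))**2))**2 = (129 + (-1 - 4*(-4 + 16 + 12)**2))**2 = (129 + (-1 - 4*24**2))**2 = (129 + (-1 - 4*576))**2 = (129 + (-1 - 2304))**2 = (129 - 2305)**2 = (-2176)**2 = 4734976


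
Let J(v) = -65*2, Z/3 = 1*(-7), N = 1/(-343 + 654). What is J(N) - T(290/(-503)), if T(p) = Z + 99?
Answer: -208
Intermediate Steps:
N = 1/311 ≈ 0.0032154
Z = -21 (Z = 3*(1*(-7)) = 3*(-7) = -21)
T(p) = 78 (T(p) = -21 + 99 = 78)
J(v) = -130
J(N) - T(290/(-503)) = -130 - 1*78 = -130 - 78 = -208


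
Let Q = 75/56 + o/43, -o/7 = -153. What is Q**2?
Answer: 3994366401/5798464 ≈ 688.87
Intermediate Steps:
o = 1071 (o = -7*(-153) = 1071)
Q = 63201/2408 (Q = 75/56 + 1071/43 = 63201/2408 ≈ 26.246)
Q**2 = (63201/2408)**2 = 3994366401/5798464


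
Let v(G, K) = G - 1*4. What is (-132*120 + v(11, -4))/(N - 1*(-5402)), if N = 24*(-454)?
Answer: 15833/5494 ≈ 2.8819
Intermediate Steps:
v(G, K) = -4 + G (v(G, K) = G - 4 = -4 + G)
N = -10896
(-132*120 + v(11, -4))/(N - 1*(-5402)) = (-132*120 + (-4 + 11))/(-10896 - 1*(-5402)) = (-15840 + 7)/(-10896 + 5402) = -15833/(-5494) = -15833*(-1/5494) = 15833/5494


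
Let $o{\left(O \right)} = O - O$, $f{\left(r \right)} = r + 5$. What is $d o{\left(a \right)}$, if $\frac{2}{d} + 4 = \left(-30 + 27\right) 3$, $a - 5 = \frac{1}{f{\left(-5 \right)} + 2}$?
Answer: $0$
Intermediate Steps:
$f{\left(r \right)} = 5 + r$
$a = \frac{11}{2}$ ($a = 5 + \frac{1}{\left(5 - 5\right) + 2} = 5 + \frac{1}{0 + 2} = 5 + \frac{1}{2} = \frac{11}{2} \approx 5.5$)
$o{\left(O \right)} = 0$
$d = - \frac{2}{13}$ ($d = \frac{2}{-4 + \left(-30 + 27\right) 3} = \frac{2}{-4 - 9} = \frac{2}{-13} = 2 \left(- \frac{1}{13}\right) = - \frac{2}{13} \approx -0.15385$)
$d o{\left(a \right)} = \left(- \frac{2}{13}\right) 0 = 0$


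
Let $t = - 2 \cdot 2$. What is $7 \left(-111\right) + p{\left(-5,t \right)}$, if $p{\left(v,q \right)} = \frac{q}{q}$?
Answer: $-776$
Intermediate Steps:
$t = -4$ ($t = \left(-1\right) 4 = -4$)
$p{\left(v,q \right)} = 1$
$7 \left(-111\right) + p{\left(-5,t \right)} = 7 \left(-111\right) + 1 = -777 + 1 = -776$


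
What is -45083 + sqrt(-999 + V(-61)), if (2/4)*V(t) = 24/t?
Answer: -45083 + I*sqrt(3720207)/61 ≈ -45083.0 + 31.619*I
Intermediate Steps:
V(t) = 48/t (V(t) = 2*(24/t) = 48/t)
-45083 + sqrt(-999 + V(-61)) = -45083 + sqrt(-999 + 48/(-61)) = -45083 + sqrt(-999 + 48*(-1/61)) = -45083 + sqrt(-999 - 48/61) = -45083 + sqrt(-60987/61) = -45083 + I*sqrt(3720207)/61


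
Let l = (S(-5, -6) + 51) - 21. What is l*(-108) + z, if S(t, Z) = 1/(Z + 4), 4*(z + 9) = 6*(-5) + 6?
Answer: -3201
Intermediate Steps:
z = -15 (z = -9 + (6*(-5) + 6)/4 = -9 + (-30 + 6)/4 = -9 + (¼)*(-24) = -9 - 6 = -15)
S(t, Z) = 1/(4 + Z)
l = 59/2 (l = (1/(4 - 6) + 51) - 21 = (1/(-2) + 51) - 21 = (-½ + 51) - 21 = 101/2 - 21 = 59/2 ≈ 29.500)
l*(-108) + z = (59/2)*(-108) - 15 = -3186 - 15 = -3201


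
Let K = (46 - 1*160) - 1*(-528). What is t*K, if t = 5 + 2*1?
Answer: 2898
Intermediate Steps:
K = 414 (K = (46 - 160) + 528 = -114 + 528 = 414)
t = 7 (t = 5 + 2 = 7)
t*K = 7*414 = 2898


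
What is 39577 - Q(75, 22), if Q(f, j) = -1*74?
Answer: 39651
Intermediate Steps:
Q(f, j) = -74
39577 - Q(75, 22) = 39577 - 1*(-74) = 39577 + 74 = 39651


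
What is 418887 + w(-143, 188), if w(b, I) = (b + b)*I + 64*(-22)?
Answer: 363711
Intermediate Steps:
w(b, I) = -1408 + 2*I*b (w(b, I) = (2*b)*I - 1408 = 2*I*b - 1408 = -1408 + 2*I*b)
418887 + w(-143, 188) = 418887 + (-1408 + 2*188*(-143)) = 418887 + (-1408 - 53768) = 418887 - 55176 = 363711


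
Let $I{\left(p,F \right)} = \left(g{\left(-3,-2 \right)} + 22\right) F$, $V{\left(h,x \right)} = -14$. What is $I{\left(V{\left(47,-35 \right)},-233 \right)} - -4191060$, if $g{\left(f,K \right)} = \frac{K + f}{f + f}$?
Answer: $\frac{25114439}{6} \approx 4.1857 \cdot 10^{6}$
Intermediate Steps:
$g{\left(f,K \right)} = \frac{K + f}{2 f}$
$I{\left(p,F \right)} = \frac{137 F}{6}$ ($I{\left(p,F \right)} = \left(\frac{-2 - 3}{2 \left(-3\right)} + 22\right) F = \left(\frac{1}{2} \left(- \frac{1}{3}\right) \left(-5\right) + 22\right) F = \left(\frac{5}{6} + 22\right) F = \frac{137 F}{6}$)
$I{\left(V{\left(47,-35 \right)},-233 \right)} - -4191060 = \frac{137}{6} \left(-233\right) - -4191060 = - \frac{31921}{6} + 4191060 = \frac{25114439}{6}$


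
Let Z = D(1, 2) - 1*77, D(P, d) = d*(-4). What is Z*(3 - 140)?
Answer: 11645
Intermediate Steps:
D(P, d) = -4*d
Z = -85 (Z = -4*2 - 1*77 = -8 - 77 = -85)
Z*(3 - 140) = -85*(3 - 140) = -85*(-137) = 11645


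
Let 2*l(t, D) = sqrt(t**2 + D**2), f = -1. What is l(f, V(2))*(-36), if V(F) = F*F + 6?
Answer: -18*sqrt(101) ≈ -180.90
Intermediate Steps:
V(F) = 6 + F**2 (V(F) = F**2 + 6 = 6 + F**2)
l(t, D) = sqrt(D**2 + t**2)/2 (l(t, D) = sqrt(t**2 + D**2)/2 = sqrt(D**2 + t**2)/2)
l(f, V(2))*(-36) = (sqrt((6 + 2**2)**2 + (-1)**2)/2)*(-36) = (sqrt((6 + 4)**2 + 1)/2)*(-36) = (sqrt(10**2 + 1)/2)*(-36) = (sqrt(100 + 1)/2)*(-36) = (sqrt(101)/2)*(-36) = -18*sqrt(101)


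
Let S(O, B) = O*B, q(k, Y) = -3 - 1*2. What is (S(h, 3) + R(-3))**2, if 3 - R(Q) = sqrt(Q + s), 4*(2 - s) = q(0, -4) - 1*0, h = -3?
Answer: 169/4 ≈ 42.250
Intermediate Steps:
q(k, Y) = -5 (q(k, Y) = -3 - 2 = -5)
s = 13/4 (s = 2 - (-5 - 1*0)/4 = 2 - (-5 + 0)/4 = 2 - 1/4*(-5) = 2 + 5/4 = 13/4 ≈ 3.2500)
R(Q) = 3 - sqrt(13/4 + Q) (R(Q) = 3 - sqrt(Q + 13/4) = 3 - sqrt(13/4 + Q))
S(O, B) = B*O
(S(h, 3) + R(-3))**2 = (3*(-3) + (3 - sqrt(13 + 4*(-3))/2))**2 = (-9 + (3 - sqrt(13 - 12)/2))**2 = (-9 + (3 - sqrt(1)/2))**2 = (-9 + (3 - 1/2*1))**2 = (-9 + (3 - 1/2))**2 = (-9 + 5/2)**2 = (-13/2)**2 = 169/4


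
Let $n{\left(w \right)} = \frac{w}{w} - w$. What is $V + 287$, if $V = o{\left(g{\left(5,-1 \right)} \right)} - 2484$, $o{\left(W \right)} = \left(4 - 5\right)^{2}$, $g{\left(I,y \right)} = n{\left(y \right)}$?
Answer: $-2196$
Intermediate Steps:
$n{\left(w \right)} = 1 - w$
$g{\left(I,y \right)} = 1 - y$
$o{\left(W \right)} = 1$ ($o{\left(W \right)} = \left(-1\right)^{2} = 1$)
$V = -2483$ ($V = 1 - 2484 = -2483$)
$V + 287 = -2483 + 287 = -2196$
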